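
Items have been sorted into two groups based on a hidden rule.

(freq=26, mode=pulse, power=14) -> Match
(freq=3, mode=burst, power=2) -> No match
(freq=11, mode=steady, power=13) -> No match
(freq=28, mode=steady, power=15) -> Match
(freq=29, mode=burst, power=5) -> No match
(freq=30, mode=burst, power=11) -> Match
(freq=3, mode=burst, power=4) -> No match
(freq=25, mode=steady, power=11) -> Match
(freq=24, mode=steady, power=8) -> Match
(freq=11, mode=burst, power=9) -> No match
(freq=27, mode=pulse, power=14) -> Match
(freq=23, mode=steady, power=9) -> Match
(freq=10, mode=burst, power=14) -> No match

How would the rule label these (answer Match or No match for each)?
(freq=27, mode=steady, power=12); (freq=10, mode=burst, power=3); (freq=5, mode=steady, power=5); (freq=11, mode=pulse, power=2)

The common property of the 'Match' items is: freq ≥ 23 AND power ≥ 8. No 'No match' item has it.
(freq=27, mode=steady, power=12): Match (freq = 27, power = 12). (freq=10, mode=burst, power=3): No match (freq = 10, power = 3). (freq=5, mode=steady, power=5): No match (freq = 5, power = 5). (freq=11, mode=pulse, power=2): No match (freq = 11, power = 2).

Match, No match, No match, No match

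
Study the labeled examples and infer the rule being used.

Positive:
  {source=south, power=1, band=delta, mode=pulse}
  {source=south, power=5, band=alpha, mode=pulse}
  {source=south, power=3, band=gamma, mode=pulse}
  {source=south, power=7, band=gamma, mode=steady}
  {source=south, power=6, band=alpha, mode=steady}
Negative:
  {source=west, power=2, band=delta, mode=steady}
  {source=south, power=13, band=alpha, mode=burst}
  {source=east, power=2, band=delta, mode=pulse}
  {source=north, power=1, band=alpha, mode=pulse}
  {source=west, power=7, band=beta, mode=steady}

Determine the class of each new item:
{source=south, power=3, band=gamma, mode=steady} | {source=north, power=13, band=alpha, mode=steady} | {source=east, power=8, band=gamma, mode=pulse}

Positive, Negative, Negative

The pattern is that an item is 'Positive' exactly when: source is south AND power ≤ 7.
{source=south, power=3, band=gamma, mode=steady} — source is south, power = 3, hence Positive.
{source=north, power=13, band=alpha, mode=steady} — source is north, power = 13, hence Negative.
{source=east, power=8, band=gamma, mode=pulse} — source is east, power = 8, hence Negative.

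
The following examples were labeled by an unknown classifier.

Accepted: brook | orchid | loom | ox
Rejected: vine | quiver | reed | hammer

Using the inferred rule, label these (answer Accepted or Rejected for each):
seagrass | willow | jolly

Rejected, Accepted, Accepted

The classifier is using: contains 'o'.
Rejected: seagrass, since no 'o'.
Accepted: willow, since has 'o'.
Accepted: jolly, since has 'o'.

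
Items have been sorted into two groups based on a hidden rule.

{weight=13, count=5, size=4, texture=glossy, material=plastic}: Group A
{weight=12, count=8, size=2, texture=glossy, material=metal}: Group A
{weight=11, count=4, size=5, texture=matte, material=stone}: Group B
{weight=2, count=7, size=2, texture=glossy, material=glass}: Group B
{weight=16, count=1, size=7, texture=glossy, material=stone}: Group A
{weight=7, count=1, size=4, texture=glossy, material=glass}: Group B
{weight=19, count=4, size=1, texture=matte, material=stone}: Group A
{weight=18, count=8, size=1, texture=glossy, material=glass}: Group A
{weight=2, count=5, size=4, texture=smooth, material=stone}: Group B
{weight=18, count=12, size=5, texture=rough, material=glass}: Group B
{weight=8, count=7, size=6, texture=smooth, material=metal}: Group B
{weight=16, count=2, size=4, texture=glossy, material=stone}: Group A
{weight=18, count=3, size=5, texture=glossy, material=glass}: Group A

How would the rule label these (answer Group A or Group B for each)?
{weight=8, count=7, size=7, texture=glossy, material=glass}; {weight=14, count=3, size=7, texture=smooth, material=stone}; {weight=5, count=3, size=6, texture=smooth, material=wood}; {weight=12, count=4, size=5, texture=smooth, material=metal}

Group B, Group A, Group B, Group A

The common property of the 'Group A' items is: count ≤ 8 AND weight ≥ 12. No 'Group B' item has it.
{weight=8, count=7, size=7, texture=glossy, material=glass}: count = 7, weight = 8 — doesn't match, so Group B.
{weight=14, count=3, size=7, texture=smooth, material=stone}: count = 3, weight = 14 — passes, so Group A.
{weight=5, count=3, size=6, texture=smooth, material=wood}: count = 3, weight = 5 — doesn't match, so Group B.
{weight=12, count=4, size=5, texture=smooth, material=metal}: count = 4, weight = 12 — passes, so Group A.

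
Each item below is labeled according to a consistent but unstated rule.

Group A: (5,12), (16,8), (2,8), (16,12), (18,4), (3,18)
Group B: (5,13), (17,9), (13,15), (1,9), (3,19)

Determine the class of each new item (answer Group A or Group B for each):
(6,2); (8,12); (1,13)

Group A, Group A, Group B

Every 'Group A' example satisfies: second is even. None of the 'Group B' examples do.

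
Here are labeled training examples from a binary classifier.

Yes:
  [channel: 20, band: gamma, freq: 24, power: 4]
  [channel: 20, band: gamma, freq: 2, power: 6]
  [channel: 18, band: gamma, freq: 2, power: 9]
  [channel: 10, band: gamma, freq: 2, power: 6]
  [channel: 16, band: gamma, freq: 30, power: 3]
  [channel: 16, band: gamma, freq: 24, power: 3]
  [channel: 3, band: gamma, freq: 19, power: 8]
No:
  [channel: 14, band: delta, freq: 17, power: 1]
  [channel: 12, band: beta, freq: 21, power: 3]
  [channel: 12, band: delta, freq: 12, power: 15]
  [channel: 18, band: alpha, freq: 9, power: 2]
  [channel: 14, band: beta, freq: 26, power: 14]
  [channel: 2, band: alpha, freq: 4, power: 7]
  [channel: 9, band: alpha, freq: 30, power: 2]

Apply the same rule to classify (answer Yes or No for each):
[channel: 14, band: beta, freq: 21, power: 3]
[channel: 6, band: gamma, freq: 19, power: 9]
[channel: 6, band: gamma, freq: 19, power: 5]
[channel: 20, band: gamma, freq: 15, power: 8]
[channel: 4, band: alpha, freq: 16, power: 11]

No, Yes, Yes, Yes, No

A rule that fits every label: band is gamma — true of each 'Yes' example, false of each 'No' one.
[channel: 14, band: beta, freq: 21, power: 3]: band is beta, doesn't qualify → No. [channel: 6, band: gamma, freq: 19, power: 9]: band is gamma, passes → Yes. [channel: 6, band: gamma, freq: 19, power: 5]: band is gamma, passes → Yes. [channel: 20, band: gamma, freq: 15, power: 8]: band is gamma, passes → Yes. [channel: 4, band: alpha, freq: 16, power: 11]: band is alpha, doesn't qualify → No.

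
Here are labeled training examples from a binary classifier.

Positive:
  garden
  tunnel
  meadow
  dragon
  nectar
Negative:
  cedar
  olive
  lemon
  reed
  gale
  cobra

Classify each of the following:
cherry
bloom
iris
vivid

Rule: length 6. This holds for each 'Positive' example and fails for each 'Negative' one.
Positive: cherry, since length 6.
Negative: bloom, since length 5.
Negative: iris, since length 4.
Negative: vivid, since length 5.

Positive, Negative, Negative, Negative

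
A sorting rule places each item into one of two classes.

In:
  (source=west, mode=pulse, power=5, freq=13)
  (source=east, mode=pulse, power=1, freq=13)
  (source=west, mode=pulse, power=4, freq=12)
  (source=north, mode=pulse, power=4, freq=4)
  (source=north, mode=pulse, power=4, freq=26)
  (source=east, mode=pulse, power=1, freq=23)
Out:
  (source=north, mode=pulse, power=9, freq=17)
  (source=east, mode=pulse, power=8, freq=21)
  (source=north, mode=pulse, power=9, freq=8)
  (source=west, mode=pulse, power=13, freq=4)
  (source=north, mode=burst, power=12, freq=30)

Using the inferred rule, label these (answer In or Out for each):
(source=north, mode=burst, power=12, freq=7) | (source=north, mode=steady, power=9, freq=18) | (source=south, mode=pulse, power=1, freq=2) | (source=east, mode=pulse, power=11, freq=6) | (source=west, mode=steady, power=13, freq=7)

Out, Out, In, Out, Out

The common property of the 'In' items is: power ≤ 5. No 'Out' item has it.
(source=north, mode=burst, power=12, freq=7): power = 12 — does not fit, so Out.
(source=north, mode=steady, power=9, freq=18): power = 9 — does not fit, so Out.
(source=south, mode=pulse, power=1, freq=2): power = 1 — satisfies this, so In.
(source=east, mode=pulse, power=11, freq=6): power = 11 — does not fit, so Out.
(source=west, mode=steady, power=13, freq=7): power = 13 — does not fit, so Out.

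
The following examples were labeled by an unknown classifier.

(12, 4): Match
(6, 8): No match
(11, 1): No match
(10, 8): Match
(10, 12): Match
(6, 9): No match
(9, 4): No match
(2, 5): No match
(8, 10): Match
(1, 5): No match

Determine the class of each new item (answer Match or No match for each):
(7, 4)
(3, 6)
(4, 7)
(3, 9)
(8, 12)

Rule: sum ≥ 16. This holds for each 'Match' example and fails for each 'No match' one.

No match, No match, No match, No match, Match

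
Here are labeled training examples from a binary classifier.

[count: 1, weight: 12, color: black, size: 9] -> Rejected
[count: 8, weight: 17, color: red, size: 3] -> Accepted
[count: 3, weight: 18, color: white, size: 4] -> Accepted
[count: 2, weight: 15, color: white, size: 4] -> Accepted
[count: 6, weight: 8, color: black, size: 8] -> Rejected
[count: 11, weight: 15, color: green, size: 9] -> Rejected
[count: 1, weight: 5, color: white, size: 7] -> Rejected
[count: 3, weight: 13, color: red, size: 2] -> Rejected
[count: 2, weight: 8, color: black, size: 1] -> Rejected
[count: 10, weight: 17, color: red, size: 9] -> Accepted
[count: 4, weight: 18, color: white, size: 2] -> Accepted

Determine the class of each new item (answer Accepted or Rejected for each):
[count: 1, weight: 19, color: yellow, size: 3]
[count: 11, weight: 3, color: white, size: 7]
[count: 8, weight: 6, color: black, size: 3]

Accepted, Rejected, Rejected

Rule: count ≤ 10 AND weight ≥ 15. This holds for each 'Accepted' example and fails for each 'Rejected' one.
[count: 1, weight: 19, color: yellow, size: 3] — count = 1, weight = 19, hence Accepted.
[count: 11, weight: 3, color: white, size: 7] — count = 11, weight = 3, hence Rejected.
[count: 8, weight: 6, color: black, size: 3] — count = 8, weight = 6, hence Rejected.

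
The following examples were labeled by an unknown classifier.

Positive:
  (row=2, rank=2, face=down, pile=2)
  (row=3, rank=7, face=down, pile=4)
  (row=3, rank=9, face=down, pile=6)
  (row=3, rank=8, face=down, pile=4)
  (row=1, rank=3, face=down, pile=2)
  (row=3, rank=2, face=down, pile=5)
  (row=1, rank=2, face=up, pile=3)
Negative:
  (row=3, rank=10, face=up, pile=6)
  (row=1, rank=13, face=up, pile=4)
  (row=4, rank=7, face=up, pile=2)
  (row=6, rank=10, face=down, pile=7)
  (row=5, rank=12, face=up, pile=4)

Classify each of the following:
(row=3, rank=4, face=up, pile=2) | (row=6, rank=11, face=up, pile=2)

Positive, Negative

Rule: rank ≤ 9 AND row ≤ 3. This holds for each 'Positive' example and fails for each 'Negative' one.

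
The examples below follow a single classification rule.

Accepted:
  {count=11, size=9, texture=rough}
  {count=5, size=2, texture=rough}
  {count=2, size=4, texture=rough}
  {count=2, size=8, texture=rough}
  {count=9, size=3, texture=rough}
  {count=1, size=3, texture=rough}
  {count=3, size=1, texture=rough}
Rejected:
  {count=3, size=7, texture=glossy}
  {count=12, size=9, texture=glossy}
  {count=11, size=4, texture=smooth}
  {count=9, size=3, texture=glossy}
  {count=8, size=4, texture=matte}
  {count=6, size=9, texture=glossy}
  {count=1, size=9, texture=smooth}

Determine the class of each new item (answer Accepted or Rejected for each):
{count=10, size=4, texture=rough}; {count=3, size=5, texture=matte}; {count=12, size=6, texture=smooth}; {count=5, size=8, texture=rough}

Accepted, Rejected, Rejected, Accepted

Rule: texture is rough. This holds for each 'Accepted' example and fails for each 'Rejected' one.
{count=10, size=4, texture=rough} → texture is rough → Accepted.
{count=3, size=5, texture=matte} → texture is matte → Rejected.
{count=12, size=6, texture=smooth} → texture is smooth → Rejected.
{count=5, size=8, texture=rough} → texture is rough → Accepted.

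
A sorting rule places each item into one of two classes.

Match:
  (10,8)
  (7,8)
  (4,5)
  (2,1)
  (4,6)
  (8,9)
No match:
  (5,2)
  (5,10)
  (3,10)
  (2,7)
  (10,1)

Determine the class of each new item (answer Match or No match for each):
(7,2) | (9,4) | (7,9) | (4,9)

No match, No match, Match, No match

All 'Match' examples share one property — |first − second| ≤ 2 — and every 'No match' example lacks it.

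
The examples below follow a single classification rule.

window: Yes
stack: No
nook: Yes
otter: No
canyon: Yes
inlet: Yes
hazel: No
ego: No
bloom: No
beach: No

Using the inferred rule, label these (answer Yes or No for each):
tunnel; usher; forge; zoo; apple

Yes, No, No, No, No

Checking candidate rules against both groups, what survives is: contains 'n'.
tunnel — has 'n', hence Yes. usher — no 'n', hence No. forge — no 'n', hence No. zoo — no 'n', hence No. apple — no 'n', hence No.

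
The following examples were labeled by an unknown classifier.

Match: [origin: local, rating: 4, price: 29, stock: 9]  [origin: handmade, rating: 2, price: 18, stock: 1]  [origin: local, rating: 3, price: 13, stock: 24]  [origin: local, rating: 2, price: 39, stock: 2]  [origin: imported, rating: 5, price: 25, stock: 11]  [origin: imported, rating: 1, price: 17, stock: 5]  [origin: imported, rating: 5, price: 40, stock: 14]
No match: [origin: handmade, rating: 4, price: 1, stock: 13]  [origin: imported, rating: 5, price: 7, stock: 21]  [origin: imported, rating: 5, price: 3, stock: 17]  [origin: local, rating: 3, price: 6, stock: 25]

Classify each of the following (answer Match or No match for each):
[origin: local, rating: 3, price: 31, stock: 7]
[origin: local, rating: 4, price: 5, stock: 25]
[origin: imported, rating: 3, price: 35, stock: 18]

Match, No match, Match

The classifier is using: price ≥ 13.
[origin: local, rating: 3, price: 31, stock: 7]: Match (price = 31). [origin: local, rating: 4, price: 5, stock: 25]: No match (price = 5). [origin: imported, rating: 3, price: 35, stock: 18]: Match (price = 35).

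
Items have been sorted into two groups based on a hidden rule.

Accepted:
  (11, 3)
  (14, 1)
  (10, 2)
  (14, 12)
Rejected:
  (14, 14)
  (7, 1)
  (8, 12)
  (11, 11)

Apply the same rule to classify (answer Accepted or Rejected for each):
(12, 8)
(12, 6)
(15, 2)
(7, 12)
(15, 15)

Accepted, Accepted, Accepted, Rejected, Rejected

Rule: first > second AND sum ≥ 12. This holds for each 'Accepted' example and fails for each 'Rejected' one.
(12, 8): 12 > 8, 12+8 = 20, qualifies → Accepted. (12, 6): 12 > 6, 12+6 = 18, qualifies → Accepted. (15, 2): 15 > 2, 15+2 = 17, qualifies → Accepted. (7, 12): 7 < 12, 7+12 = 19, doesn't qualify → Rejected. (15, 15): 15 = 15, 15+15 = 30, doesn't qualify → Rejected.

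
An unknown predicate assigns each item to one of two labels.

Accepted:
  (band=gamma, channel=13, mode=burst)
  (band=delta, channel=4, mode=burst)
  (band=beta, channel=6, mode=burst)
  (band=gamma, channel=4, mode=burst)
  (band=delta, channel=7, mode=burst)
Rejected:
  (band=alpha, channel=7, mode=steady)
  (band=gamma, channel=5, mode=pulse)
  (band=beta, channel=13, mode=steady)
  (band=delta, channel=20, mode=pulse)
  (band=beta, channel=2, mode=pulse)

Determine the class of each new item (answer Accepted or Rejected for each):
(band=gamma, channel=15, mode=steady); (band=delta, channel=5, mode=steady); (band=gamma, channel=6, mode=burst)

Rejected, Rejected, Accepted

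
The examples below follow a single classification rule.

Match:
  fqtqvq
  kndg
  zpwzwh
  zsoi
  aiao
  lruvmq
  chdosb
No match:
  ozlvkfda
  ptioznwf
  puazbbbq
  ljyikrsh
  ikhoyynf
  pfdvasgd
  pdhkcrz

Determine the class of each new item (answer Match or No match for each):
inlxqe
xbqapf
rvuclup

Match, Match, No match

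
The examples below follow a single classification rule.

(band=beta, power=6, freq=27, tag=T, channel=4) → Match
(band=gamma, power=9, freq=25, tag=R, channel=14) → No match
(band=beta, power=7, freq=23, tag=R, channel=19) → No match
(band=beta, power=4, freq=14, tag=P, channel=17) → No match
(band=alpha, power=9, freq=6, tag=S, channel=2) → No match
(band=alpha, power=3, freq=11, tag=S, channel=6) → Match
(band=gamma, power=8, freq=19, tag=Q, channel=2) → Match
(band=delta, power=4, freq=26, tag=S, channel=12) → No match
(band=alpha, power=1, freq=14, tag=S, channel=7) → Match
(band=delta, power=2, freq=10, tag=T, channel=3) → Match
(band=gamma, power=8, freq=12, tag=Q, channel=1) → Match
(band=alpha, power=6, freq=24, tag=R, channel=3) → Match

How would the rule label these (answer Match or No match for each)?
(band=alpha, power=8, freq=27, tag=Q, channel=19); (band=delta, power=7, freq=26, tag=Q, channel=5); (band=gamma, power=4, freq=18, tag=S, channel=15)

The pattern is that an item is 'Match' exactly when: channel ≤ 7 AND freq ≥ 10.
No match: (band=alpha, power=8, freq=27, tag=Q, channel=19), since channel = 19, freq = 27. Match: (band=delta, power=7, freq=26, tag=Q, channel=5), since channel = 5, freq = 26. No match: (band=gamma, power=4, freq=18, tag=S, channel=15), since channel = 15, freq = 18.

No match, Match, No match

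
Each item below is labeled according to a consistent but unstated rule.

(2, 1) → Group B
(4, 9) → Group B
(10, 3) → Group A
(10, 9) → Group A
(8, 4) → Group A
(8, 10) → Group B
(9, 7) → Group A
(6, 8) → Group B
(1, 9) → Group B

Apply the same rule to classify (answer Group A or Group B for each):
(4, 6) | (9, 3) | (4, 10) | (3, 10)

Group B, Group A, Group B, Group B

The rule appears to be: first > second AND sum ≥ 10.
(4, 6) — 4 < 6, 4+6 = 10, hence Group B. (9, 3) — 9 > 3, 9+3 = 12, hence Group A. (4, 10) — 4 < 10, 4+10 = 14, hence Group B. (3, 10) — 3 < 10, 3+10 = 13, hence Group B.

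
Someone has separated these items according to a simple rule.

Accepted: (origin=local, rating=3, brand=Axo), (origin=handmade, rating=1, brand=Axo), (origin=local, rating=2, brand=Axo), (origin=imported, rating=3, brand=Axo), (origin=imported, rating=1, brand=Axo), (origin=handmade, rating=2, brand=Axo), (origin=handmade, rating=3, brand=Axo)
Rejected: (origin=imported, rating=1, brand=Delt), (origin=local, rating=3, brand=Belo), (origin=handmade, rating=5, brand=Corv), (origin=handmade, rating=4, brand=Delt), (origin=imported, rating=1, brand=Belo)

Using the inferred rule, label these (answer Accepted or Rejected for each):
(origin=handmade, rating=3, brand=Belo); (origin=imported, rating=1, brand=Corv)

The rule appears to be: brand is Axo.
(origin=handmade, rating=3, brand=Belo): Rejected (brand is Belo). (origin=imported, rating=1, brand=Corv): Rejected (brand is Corv).

Rejected, Rejected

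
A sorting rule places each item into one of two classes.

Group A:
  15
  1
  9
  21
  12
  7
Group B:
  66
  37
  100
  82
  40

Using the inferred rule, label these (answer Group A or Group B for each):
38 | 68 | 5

Group B, Group B, Group A

The simplest hypothesis consistent with all the labels is: at most 21.
38: Group B (38 > 21). 68: Group B (68 > 21). 5: Group A (5 ≤ 21).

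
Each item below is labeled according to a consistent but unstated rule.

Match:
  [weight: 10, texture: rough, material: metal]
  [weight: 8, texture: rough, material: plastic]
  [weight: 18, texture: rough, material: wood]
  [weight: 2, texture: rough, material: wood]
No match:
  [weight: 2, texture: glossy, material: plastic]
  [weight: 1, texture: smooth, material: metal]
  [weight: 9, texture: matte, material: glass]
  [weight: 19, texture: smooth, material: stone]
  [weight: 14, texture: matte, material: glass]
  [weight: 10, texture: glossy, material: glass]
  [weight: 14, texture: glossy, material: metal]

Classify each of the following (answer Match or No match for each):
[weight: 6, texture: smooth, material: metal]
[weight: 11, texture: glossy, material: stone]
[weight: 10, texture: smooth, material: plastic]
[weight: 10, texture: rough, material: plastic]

No match, No match, No match, Match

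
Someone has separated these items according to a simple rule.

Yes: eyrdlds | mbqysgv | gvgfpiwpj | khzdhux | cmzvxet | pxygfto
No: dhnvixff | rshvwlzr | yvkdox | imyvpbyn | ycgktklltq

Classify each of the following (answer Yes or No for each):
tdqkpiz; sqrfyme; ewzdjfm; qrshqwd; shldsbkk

Comparing the two groups points to one rule — odd length.
tdqkpiz: Yes (length 7).
sqrfyme: Yes (length 7).
ewzdjfm: Yes (length 7).
qrshqwd: Yes (length 7).
shldsbkk: No (length 8).

Yes, Yes, Yes, Yes, No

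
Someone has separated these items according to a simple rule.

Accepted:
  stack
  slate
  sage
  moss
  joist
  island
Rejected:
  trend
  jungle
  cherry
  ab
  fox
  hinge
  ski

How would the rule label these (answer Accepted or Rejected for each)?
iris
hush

The pattern is that an item is 'Accepted' exactly when: length ≥ 4 AND contains 's'.
iris — length 4, has 's', hence Accepted. hush — length 4, has 's', hence Accepted.

Accepted, Accepted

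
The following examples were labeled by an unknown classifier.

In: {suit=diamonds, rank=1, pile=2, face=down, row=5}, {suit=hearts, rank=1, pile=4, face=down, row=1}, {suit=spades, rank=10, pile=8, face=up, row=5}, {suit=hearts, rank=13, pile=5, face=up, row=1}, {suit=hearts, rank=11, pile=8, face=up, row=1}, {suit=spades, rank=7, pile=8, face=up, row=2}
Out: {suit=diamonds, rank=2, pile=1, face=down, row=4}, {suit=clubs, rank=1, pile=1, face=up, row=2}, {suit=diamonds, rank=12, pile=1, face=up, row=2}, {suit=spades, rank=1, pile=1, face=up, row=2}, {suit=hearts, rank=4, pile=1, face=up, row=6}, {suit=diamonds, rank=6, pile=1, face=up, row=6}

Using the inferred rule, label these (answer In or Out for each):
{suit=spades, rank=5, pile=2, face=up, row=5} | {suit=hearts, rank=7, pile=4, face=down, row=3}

One predicate separates the groups cleanly: pile ≥ 2.
{suit=spades, rank=5, pile=2, face=up, row=5}: In (pile = 2).
{suit=hearts, rank=7, pile=4, face=down, row=3}: In (pile = 4).

In, In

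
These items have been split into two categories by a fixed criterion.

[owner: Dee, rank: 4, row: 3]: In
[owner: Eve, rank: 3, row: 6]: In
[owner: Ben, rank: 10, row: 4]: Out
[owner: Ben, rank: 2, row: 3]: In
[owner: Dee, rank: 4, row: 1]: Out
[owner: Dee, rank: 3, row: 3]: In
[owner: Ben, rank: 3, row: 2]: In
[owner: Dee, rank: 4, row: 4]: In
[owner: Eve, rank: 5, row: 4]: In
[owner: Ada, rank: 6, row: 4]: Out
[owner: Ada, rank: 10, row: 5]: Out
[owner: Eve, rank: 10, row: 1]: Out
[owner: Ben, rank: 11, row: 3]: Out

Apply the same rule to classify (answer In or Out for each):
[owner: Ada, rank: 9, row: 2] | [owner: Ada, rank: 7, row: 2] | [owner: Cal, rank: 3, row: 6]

Out, Out, In

'In' ⟺ row ≥ 2 AND rank ≤ 5.
[owner: Ada, rank: 9, row: 2] → row = 2, rank = 9 → Out.
[owner: Ada, rank: 7, row: 2] → row = 2, rank = 7 → Out.
[owner: Cal, rank: 3, row: 6] → row = 6, rank = 3 → In.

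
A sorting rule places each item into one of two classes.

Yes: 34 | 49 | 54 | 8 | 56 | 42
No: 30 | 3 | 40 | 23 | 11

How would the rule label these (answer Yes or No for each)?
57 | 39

Yes, Yes

The simplest hypothesis consistent with all the labels is: digit sum ≥ 6.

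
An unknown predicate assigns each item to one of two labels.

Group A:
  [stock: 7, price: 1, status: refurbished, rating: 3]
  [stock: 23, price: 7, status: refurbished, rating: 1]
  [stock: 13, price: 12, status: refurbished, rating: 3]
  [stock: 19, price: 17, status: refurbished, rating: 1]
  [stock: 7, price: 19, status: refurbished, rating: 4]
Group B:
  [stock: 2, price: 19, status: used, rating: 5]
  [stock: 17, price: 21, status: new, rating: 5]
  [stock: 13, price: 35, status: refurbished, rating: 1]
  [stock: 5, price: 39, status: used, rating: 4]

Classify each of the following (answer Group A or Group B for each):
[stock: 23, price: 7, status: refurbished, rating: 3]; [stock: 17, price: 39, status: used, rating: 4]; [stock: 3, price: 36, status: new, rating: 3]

Every 'Group A' example satisfies: status is refurbished AND price ≤ 19. None of the 'Group B' examples do.
Group A: [stock: 23, price: 7, status: refurbished, rating: 3], since status is refurbished, price = 7. Group B: [stock: 17, price: 39, status: used, rating: 4], since status is used, price = 39. Group B: [stock: 3, price: 36, status: new, rating: 3], since status is new, price = 36.

Group A, Group B, Group B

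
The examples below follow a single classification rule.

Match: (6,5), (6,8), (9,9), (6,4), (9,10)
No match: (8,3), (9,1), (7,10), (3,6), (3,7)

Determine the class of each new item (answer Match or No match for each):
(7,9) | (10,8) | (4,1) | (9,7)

A rule that fits every label: |first − second| ≤ 2 — true of each 'Match' example, false of each 'No match' one.
(7,9) → |7−9| = 2 → Match. (10,8) → |10−8| = 2 → Match. (4,1) → |4−1| = 3 → No match. (9,7) → |9−7| = 2 → Match.

Match, Match, No match, Match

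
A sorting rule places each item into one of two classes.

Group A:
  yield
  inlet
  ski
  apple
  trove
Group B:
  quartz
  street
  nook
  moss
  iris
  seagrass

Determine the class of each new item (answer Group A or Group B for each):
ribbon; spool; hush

Comparing the two groups points to one rule — odd length.
ribbon: Group B (length 6). spool: Group A (length 5). hush: Group B (length 4).

Group B, Group A, Group B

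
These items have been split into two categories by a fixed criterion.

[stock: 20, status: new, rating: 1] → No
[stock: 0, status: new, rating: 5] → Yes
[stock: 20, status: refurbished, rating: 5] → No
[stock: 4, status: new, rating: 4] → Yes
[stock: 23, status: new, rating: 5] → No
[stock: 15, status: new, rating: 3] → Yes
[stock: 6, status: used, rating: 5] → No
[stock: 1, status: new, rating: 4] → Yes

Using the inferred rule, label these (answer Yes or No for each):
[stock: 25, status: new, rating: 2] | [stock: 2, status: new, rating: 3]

No, Yes

The pattern is that an item is 'Yes' exactly when: status is new AND stock ≤ 15.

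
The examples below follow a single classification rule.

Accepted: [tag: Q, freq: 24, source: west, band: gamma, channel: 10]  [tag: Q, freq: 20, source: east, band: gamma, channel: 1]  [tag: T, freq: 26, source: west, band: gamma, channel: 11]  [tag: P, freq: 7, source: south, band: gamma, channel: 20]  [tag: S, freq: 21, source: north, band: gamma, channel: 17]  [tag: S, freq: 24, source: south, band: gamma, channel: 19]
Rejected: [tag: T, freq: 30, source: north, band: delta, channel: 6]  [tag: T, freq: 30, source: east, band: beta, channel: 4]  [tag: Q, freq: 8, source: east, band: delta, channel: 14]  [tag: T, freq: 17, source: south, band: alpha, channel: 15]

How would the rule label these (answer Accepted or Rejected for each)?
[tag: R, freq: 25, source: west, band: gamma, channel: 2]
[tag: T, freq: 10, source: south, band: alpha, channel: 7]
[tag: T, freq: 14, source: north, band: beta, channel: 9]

Accepted, Rejected, Rejected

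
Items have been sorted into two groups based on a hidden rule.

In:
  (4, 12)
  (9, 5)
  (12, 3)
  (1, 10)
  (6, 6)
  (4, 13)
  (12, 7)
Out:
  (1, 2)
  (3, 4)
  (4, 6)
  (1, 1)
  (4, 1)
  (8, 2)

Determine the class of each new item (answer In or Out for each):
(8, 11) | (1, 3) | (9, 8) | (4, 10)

'In' ⟺ sum ≥ 11.

In, Out, In, In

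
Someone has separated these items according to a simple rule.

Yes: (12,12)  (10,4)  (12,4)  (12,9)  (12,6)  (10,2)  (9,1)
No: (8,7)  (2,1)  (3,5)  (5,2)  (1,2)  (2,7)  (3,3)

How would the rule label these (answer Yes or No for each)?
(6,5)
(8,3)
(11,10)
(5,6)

No, No, Yes, No

The common property of the 'Yes' items is: first ≥ 9. No 'No' item has it.
(6,5) — first 6, hence No.
(8,3) — first 8, hence No.
(11,10) — first 11, hence Yes.
(5,6) — first 5, hence No.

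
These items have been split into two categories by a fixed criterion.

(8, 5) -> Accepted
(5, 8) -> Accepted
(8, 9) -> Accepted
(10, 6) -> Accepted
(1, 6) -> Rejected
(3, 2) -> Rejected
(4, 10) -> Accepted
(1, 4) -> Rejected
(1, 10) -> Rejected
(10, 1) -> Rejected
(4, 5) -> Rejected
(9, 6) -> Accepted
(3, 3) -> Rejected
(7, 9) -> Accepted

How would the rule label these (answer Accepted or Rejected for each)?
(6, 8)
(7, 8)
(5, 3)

Accepted, Accepted, Rejected

The simplest hypothesis consistent with all the labels is: sum ≥ 13.
(6, 8): 6+8 = 14 — satisfies this, so Accepted. (7, 8): 7+8 = 15 — satisfies this, so Accepted. (5, 3): 5+3 = 8 — fails the rule, so Rejected.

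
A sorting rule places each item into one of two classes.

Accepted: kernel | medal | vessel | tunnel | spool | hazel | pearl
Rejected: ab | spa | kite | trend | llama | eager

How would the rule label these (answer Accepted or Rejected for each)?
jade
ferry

Looking at the examples, the only property every 'Accepted' case has and every 'Rejected' case lacks is: ends with 'l'.
jade: Rejected (ends with 'e').
ferry: Rejected (ends with 'y').

Rejected, Rejected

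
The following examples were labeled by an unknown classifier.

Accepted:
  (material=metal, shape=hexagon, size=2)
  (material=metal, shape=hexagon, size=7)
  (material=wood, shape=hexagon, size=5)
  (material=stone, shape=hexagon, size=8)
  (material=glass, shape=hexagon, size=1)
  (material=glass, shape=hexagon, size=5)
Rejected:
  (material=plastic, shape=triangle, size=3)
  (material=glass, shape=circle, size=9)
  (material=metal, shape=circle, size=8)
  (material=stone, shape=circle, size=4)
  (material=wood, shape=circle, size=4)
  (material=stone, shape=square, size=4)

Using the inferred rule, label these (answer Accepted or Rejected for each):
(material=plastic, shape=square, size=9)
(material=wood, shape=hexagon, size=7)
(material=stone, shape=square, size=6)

Rejected, Accepted, Rejected

The distinguishing property — shape is hexagon — holds for all the 'Accepted' cases and none of the 'Rejected' cases.
Rejected: (material=plastic, shape=square, size=9), since shape is square. Accepted: (material=wood, shape=hexagon, size=7), since shape is hexagon. Rejected: (material=stone, shape=square, size=6), since shape is square.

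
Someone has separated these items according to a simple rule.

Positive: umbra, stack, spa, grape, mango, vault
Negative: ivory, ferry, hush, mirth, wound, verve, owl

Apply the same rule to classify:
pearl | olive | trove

Positive, Negative, Negative

Rule: contains 'a'. This holds for each 'Positive' example and fails for each 'Negative' one.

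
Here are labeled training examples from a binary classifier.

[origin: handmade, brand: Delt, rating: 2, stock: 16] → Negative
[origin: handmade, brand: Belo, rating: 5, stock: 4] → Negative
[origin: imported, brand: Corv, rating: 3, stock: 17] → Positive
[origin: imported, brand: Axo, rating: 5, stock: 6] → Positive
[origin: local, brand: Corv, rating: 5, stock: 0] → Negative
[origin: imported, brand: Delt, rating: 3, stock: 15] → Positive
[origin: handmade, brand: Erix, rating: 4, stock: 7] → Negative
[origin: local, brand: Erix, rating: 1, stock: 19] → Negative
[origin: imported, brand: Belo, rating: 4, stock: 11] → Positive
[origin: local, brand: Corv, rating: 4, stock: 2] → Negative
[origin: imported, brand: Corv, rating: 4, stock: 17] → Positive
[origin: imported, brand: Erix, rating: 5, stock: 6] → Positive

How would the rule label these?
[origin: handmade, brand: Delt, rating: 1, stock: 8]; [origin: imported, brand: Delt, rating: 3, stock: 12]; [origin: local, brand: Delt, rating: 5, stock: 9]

Negative, Positive, Negative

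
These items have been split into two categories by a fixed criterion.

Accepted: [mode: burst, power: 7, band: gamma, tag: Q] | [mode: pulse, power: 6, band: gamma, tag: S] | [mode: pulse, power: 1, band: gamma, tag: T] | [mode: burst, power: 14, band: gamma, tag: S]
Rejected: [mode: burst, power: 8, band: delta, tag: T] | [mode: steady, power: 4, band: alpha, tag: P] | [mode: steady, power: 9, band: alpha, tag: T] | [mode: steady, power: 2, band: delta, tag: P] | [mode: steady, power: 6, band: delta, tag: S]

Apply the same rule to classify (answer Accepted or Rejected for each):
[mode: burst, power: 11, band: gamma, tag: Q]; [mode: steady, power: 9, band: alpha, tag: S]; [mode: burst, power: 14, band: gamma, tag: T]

The classifier is using: band is gamma.
[mode: burst, power: 11, band: gamma, tag: Q]: band is gamma, fits → Accepted.
[mode: steady, power: 9, band: alpha, tag: S]: band is alpha, does not fit → Rejected.
[mode: burst, power: 14, band: gamma, tag: T]: band is gamma, fits → Accepted.

Accepted, Rejected, Accepted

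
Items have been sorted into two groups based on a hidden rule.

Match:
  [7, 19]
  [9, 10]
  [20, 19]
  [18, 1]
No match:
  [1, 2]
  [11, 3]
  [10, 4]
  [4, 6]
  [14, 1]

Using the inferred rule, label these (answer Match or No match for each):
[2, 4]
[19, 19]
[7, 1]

No match, Match, No match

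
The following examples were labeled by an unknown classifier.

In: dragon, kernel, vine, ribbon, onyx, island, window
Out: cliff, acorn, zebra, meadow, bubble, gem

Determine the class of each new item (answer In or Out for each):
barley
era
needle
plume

One predicate separates the groups cleanly: even length AND contains 'n'.
barley → length 6, no 'n' → Out. era → length 3, no 'n' → Out. needle → length 6, has 'n' → In. plume → length 5, no 'n' → Out.

Out, Out, In, Out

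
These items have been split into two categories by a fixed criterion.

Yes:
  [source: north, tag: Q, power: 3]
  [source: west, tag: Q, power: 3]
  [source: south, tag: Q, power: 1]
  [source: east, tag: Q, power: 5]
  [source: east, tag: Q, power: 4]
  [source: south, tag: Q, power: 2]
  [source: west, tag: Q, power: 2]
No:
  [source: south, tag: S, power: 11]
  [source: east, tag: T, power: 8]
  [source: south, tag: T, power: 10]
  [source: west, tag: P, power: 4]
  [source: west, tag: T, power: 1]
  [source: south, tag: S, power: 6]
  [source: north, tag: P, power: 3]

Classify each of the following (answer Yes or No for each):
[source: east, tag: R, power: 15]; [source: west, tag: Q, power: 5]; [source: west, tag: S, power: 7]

The simplest hypothesis consistent with all the labels is: tag is Q.
[source: east, tag: R, power: 15] — tag is R, hence No.
[source: west, tag: Q, power: 5] — tag is Q, hence Yes.
[source: west, tag: S, power: 7] — tag is S, hence No.

No, Yes, No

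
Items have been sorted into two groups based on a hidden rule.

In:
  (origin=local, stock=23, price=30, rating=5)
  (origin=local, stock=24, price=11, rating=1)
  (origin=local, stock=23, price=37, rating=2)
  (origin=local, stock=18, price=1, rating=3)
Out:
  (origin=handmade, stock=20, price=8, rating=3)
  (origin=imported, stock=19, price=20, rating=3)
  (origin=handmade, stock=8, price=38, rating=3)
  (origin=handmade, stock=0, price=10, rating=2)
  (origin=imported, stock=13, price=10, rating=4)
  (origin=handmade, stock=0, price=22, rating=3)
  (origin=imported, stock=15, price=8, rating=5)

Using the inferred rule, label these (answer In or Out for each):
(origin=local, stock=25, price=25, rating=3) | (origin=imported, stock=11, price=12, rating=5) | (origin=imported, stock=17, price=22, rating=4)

In, Out, Out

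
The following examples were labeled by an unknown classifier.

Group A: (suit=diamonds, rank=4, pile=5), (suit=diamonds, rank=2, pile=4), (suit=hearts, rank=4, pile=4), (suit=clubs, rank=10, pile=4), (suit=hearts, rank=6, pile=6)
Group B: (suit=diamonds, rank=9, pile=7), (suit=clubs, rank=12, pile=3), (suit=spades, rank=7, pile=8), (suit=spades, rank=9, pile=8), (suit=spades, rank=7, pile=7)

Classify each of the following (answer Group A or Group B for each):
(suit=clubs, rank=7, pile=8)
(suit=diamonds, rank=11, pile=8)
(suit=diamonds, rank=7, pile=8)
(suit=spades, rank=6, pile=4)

Group B, Group B, Group B, Group A

The distinguishing property — pile ≥ 4 AND pile ≤ 6 — holds for all the 'Group A' cases and none of the 'Group B' cases.
(suit=clubs, rank=7, pile=8): pile = 8, doesn't match → Group B.
(suit=diamonds, rank=11, pile=8): pile = 8, doesn't match → Group B.
(suit=diamonds, rank=7, pile=8): pile = 8, doesn't match → Group B.
(suit=spades, rank=6, pile=4): pile = 4, satisfies this → Group A.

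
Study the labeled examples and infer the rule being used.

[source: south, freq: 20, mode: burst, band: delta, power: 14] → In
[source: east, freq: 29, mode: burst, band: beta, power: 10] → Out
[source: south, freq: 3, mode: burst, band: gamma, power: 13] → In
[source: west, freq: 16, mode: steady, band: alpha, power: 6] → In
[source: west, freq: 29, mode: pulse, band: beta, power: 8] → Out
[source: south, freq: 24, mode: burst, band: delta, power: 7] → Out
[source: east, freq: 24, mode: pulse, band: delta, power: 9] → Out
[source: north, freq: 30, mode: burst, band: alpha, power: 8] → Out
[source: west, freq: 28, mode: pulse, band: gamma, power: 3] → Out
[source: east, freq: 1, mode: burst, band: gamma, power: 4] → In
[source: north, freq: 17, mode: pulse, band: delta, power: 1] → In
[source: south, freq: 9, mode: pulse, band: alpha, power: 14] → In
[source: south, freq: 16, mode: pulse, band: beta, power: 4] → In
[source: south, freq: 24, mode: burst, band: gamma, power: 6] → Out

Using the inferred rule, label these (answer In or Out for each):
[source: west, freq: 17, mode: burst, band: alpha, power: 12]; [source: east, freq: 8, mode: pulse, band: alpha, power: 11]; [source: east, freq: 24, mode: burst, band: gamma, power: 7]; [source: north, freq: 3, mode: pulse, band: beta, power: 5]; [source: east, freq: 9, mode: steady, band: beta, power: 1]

In, In, Out, In, In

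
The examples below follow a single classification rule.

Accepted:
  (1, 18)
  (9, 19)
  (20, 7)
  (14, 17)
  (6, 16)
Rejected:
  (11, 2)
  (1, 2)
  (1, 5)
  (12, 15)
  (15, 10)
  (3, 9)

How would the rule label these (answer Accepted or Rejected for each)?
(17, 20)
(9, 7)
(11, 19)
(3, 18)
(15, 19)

The simplest hypothesis consistent with all the labels is: max ≥ 16.
(17, 20): Accepted (max 20).
(9, 7): Rejected (max 9).
(11, 19): Accepted (max 19).
(3, 18): Accepted (max 18).
(15, 19): Accepted (max 19).

Accepted, Rejected, Accepted, Accepted, Accepted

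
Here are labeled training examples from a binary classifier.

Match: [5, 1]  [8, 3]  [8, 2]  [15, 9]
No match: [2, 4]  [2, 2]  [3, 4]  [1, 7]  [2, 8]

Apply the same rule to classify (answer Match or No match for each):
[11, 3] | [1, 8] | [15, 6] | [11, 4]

The distinguishing property — first > second — holds for all the 'Match' cases and none of the 'No match' cases.
[11, 3] → 11 > 3 → Match. [1, 8] → 1 < 8 → No match. [15, 6] → 15 > 6 → Match. [11, 4] → 11 > 4 → Match.

Match, No match, Match, Match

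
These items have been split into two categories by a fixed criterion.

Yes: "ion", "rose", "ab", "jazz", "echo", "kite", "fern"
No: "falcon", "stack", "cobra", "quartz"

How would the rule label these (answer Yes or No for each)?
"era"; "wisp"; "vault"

Yes, Yes, No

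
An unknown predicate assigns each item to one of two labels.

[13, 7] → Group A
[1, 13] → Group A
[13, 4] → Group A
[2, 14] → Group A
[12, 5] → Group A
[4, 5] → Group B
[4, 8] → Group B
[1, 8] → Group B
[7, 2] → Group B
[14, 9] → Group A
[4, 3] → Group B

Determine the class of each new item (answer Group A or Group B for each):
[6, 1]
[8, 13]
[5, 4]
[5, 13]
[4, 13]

The common property of the 'Group A' items is: sum ≥ 14. No 'Group B' item has it.
[6, 1]: Group B (6+1 = 7).
[8, 13]: Group A (8+13 = 21).
[5, 4]: Group B (5+4 = 9).
[5, 13]: Group A (5+13 = 18).
[4, 13]: Group A (4+13 = 17).

Group B, Group A, Group B, Group A, Group A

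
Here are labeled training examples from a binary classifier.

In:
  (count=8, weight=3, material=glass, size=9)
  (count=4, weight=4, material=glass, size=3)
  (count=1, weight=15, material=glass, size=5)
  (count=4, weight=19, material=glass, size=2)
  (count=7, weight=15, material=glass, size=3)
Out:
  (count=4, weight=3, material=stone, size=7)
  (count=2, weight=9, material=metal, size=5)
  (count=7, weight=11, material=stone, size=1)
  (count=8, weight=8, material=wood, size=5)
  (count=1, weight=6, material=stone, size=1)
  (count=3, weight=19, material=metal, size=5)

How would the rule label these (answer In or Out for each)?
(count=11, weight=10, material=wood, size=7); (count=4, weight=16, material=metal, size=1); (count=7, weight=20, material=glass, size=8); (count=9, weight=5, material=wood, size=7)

All 'In' examples share one property — material is glass — and every 'Out' example lacks it.
(count=11, weight=10, material=wood, size=7) — material is wood, hence Out.
(count=4, weight=16, material=metal, size=1) — material is metal, hence Out.
(count=7, weight=20, material=glass, size=8) — material is glass, hence In.
(count=9, weight=5, material=wood, size=7) — material is wood, hence Out.

Out, Out, In, Out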